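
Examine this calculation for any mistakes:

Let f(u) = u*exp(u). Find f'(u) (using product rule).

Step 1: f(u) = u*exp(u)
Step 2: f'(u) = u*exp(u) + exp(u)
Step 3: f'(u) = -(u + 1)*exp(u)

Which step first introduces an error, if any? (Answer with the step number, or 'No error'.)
Step 3

Step 3 is incorrect due to a sign flip.
The step shows: -(u + 1)*exp(u)
The correct value should be: (u + 1)*exp(u)

Explanation: The sign of the whole expression was flipped: the term (u + 1)*exp(u) was incorrectly written as -(u + 1)*exp(u)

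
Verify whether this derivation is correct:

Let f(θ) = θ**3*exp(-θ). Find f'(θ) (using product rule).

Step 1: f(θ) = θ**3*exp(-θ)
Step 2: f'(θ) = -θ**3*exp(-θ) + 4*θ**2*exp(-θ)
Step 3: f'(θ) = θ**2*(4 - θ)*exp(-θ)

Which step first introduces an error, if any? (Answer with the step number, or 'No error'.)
Step 2

Step 2 is incorrect due to a wrong coefficient.
The step shows: -θ**3*exp(-θ) + 4*θ**2*exp(-θ)
The correct value should be: -θ**3*exp(-θ) + 3*θ**2*exp(-θ)

Explanation: The coefficient 3 was incorrectly written as 4: the term 3*θ**2*exp(-θ) was incorrectly written as 4*θ**2*exp(-θ)
The later steps are derived from this incorrect expression, so the error originates in Step 2.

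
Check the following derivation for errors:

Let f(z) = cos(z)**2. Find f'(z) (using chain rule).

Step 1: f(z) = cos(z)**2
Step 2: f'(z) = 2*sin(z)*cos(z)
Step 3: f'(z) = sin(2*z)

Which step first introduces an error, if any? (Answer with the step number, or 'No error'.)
Step 2

Step 2 is incorrect due to a sign flip.
The step shows: 2*sin(z)*cos(z)
The correct value should be: -2*sin(z)*cos(z)

Explanation: The sign of the whole expression was flipped: the term -2*sin(z)*cos(z) was incorrectly written as 2*sin(z)*cos(z)
The later steps are derived from this incorrect expression, so the error originates in Step 2.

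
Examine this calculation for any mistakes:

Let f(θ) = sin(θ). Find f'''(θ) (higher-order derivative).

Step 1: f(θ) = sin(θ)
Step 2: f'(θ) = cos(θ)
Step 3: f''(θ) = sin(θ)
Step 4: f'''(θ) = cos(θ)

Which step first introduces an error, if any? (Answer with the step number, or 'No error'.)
Step 3

Step 3 is incorrect due to a sign flip.
The step shows: sin(θ)
The correct value should be: -sin(θ)

Explanation: The sign of the whole expression was flipped: the term -sin(θ) was incorrectly written as sin(θ)
The later steps are derived from this incorrect expression, so the error originates in Step 3.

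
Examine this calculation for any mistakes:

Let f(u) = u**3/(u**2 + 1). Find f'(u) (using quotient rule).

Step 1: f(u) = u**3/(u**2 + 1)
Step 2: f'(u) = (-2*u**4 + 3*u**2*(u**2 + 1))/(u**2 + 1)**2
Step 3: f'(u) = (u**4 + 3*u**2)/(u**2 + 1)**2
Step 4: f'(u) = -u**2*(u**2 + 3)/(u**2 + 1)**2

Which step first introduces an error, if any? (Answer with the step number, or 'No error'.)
Step 4

Step 4 is incorrect due to a sign flip.
The step shows: -u**2*(u**2 + 3)/(u**2 + 1)**2
The correct value should be: u**2*(u**2 + 3)/(u**2 + 1)**2

Explanation: The sign of the whole expression was flipped: the term u**2*(u**2 + 3)/(u**2 + 1)**2 was incorrectly written as -u**2*(u**2 + 3)/(u**2 + 1)**2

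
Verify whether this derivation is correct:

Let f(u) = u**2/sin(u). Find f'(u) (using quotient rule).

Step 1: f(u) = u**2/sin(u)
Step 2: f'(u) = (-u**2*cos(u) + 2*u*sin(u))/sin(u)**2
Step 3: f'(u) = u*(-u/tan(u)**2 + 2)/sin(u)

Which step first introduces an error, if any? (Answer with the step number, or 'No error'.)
Step 3

Step 3 is incorrect due to a wrong exponent.
The step shows: u*(-u/tan(u)**2 + 2)/sin(u)
The correct value should be: u*(-u/tan(u) + 2)/sin(u)

Explanation: The exponent -1 on tan(u) was incorrectly written as -2: the term u*(-u/tan(u) + 2)/sin(u) was incorrectly written as u*(-u/tan(u)**2 + 2)/sin(u)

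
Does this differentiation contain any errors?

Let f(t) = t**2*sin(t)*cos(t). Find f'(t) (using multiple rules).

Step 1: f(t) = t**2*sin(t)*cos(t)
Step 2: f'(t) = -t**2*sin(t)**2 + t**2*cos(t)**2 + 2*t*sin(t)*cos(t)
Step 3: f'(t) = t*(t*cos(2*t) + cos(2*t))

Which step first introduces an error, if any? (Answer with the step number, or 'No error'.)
Step 3

Step 3 is incorrect due to a wrong trig function.
The step shows: t*(t*cos(2*t) + cos(2*t))
The correct value should be: t*(t*cos(2*t) + sin(2*t))

Explanation: sin(2*t) was incorrectly written as cos(2*t): the term t*(t*cos(2*t) + sin(2*t)) was incorrectly written as t*(t*cos(2*t) + cos(2*t))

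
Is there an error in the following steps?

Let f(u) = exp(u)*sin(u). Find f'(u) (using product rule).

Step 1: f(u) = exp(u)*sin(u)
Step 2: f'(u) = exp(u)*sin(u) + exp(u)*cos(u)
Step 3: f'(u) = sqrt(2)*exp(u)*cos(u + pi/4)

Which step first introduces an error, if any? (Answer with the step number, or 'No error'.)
Step 3

Step 3 is incorrect due to a wrong trig function.
The step shows: sqrt(2)*exp(u)*cos(u + pi/4)
The correct value should be: sqrt(2)*exp(u)*sin(u + pi/4)

Explanation: sin(u + pi/4) was incorrectly written as cos(u + pi/4): the term sqrt(2)*exp(u)*sin(u + pi/4) was incorrectly written as sqrt(2)*exp(u)*cos(u + pi/4)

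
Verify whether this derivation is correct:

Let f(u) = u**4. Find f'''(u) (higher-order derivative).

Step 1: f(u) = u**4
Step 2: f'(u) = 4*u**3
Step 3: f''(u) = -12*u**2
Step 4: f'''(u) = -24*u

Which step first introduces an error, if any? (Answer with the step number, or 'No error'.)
Step 3

Step 3 is incorrect due to a sign flip.
The step shows: -12*u**2
The correct value should be: 12*u**2

Explanation: The sign of the whole expression was flipped: the term 12*u**2 was incorrectly written as -12*u**2
The later steps are derived from this incorrect expression, so the error originates in Step 3.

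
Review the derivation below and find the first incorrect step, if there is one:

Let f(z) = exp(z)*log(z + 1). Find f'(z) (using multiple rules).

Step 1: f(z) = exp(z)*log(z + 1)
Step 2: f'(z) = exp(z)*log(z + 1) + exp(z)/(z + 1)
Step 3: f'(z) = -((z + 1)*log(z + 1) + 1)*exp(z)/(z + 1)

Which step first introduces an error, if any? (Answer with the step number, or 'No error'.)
Step 3

Step 3 is incorrect due to a sign flip.
The step shows: -((z + 1)*log(z + 1) + 1)*exp(z)/(z + 1)
The correct value should be: ((z + 1)*log(z + 1) + 1)*exp(z)/(z + 1)

Explanation: The sign of the whole expression was flipped: the term ((z + 1)*log(z + 1) + 1)*exp(z)/(z + 1) was incorrectly written as -((z + 1)*log(z + 1) + 1)*exp(z)/(z + 1)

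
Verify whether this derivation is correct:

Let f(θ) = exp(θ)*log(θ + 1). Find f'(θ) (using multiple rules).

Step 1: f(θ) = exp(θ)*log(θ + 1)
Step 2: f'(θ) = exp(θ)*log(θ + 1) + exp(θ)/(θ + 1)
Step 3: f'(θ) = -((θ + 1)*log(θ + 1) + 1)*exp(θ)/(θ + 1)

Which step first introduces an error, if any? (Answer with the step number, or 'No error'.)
Step 3

Step 3 is incorrect due to a sign flip.
The step shows: -((θ + 1)*log(θ + 1) + 1)*exp(θ)/(θ + 1)
The correct value should be: ((θ + 1)*log(θ + 1) + 1)*exp(θ)/(θ + 1)

Explanation: The sign of the whole expression was flipped: the term ((θ + 1)*log(θ + 1) + 1)*exp(θ)/(θ + 1) was incorrectly written as -((θ + 1)*log(θ + 1) + 1)*exp(θ)/(θ + 1)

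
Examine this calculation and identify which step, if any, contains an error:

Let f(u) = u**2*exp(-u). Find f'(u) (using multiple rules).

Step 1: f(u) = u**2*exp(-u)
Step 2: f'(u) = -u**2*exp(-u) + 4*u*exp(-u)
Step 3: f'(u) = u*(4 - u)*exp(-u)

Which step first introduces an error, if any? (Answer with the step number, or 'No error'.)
Step 2

Step 2 is incorrect due to a wrong coefficient.
The step shows: -u**2*exp(-u) + 4*u*exp(-u)
The correct value should be: -u**2*exp(-u) + 2*u*exp(-u)

Explanation: The coefficient 2 was incorrectly written as 4: the term 2*u*exp(-u) was incorrectly written as 4*u*exp(-u)
The later steps are derived from this incorrect expression, so the error originates in Step 2.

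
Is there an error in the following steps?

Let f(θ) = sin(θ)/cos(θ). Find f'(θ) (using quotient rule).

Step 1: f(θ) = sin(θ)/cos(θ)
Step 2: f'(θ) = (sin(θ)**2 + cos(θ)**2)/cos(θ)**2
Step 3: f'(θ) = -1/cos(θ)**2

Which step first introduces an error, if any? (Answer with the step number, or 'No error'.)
Step 3

Step 3 is incorrect due to a sign flip.
The step shows: -1/cos(θ)**2
The correct value should be: cos(θ)**(-2)

Explanation: The sign of the whole expression was flipped: the term cos(θ)**(-2) was incorrectly written as -1/cos(θ)**2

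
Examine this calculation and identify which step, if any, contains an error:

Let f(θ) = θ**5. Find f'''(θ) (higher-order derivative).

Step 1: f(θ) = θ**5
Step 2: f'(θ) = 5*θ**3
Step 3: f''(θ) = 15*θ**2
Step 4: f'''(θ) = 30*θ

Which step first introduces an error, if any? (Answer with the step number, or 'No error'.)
Step 2

Step 2 is incorrect due to a wrong exponent.
The step shows: 5*θ**3
The correct value should be: 5*θ**4

Explanation: The exponent 4 on θ was incorrectly written as 3: the term 5*θ**4 was incorrectly written as 5*θ**3
The later steps are derived from this incorrect expression, so the error originates in Step 2.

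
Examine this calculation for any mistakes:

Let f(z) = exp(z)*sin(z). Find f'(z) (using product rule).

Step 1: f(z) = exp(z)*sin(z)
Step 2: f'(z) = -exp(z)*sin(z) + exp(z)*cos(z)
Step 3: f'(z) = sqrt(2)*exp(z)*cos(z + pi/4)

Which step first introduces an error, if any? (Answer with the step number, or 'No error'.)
Step 2

Step 2 is incorrect due to a sign flip.
The step shows: -exp(z)*sin(z) + exp(z)*cos(z)
The correct value should be: exp(z)*sin(z) + exp(z)*cos(z)

Explanation: The sign of one term was flipped: the term exp(z)*sin(z) was incorrectly written as -exp(z)*sin(z)
The later steps are derived from this incorrect expression, so the error originates in Step 2.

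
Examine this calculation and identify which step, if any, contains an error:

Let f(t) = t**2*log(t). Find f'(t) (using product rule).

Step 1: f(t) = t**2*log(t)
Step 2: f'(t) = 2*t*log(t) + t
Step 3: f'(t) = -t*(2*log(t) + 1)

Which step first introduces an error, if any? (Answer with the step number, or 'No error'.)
Step 3

Step 3 is incorrect due to a sign flip.
The step shows: -t*(2*log(t) + 1)
The correct value should be: t*(2*log(t) + 1)

Explanation: The sign of the whole expression was flipped: the term t*(2*log(t) + 1) was incorrectly written as -t*(2*log(t) + 1)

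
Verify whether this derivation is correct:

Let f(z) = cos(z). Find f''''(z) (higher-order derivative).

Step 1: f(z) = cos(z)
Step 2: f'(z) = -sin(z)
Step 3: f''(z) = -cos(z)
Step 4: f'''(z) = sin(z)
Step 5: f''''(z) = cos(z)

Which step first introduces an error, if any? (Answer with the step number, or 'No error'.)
No error

All steps in this derivation are correct.
The final answer f''''(z) = cos(z) is valid.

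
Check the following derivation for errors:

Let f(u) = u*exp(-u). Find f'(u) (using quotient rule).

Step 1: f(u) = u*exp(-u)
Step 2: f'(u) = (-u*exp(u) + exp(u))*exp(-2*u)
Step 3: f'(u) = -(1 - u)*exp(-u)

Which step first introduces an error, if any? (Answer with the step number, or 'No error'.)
Step 3

Step 3 is incorrect due to a sign flip.
The step shows: -(1 - u)*exp(-u)
The correct value should be: (1 - u)*exp(-u)

Explanation: The sign of the whole expression was flipped: the term (1 - u)*exp(-u) was incorrectly written as -(1 - u)*exp(-u)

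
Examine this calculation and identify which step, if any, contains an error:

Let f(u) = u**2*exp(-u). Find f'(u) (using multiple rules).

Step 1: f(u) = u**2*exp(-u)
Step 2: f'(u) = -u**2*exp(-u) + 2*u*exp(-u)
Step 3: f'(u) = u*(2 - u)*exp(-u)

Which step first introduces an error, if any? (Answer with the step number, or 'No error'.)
No error

All steps in this derivation are correct.
The final answer f'(u) = u*(2 - u)*exp(-u) is valid.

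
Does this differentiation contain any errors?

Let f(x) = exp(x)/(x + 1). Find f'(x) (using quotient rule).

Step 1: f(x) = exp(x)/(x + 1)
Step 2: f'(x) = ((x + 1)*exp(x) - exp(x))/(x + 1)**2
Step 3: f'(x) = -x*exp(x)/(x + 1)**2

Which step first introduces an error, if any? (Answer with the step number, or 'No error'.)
Step 3

Step 3 is incorrect due to a sign flip.
The step shows: -x*exp(x)/(x + 1)**2
The correct value should be: x*exp(x)/(x + 1)**2

Explanation: The sign of the whole expression was flipped: the term x*exp(x)/(x + 1)**2 was incorrectly written as -x*exp(x)/(x + 1)**2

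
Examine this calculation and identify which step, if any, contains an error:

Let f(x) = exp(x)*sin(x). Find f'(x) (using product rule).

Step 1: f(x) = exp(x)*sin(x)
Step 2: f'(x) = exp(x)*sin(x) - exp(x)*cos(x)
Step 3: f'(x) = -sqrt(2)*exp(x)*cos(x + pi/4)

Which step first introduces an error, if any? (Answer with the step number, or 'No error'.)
Step 2

Step 2 is incorrect due to a sign flip.
The step shows: exp(x)*sin(x) - exp(x)*cos(x)
The correct value should be: exp(x)*sin(x) + exp(x)*cos(x)

Explanation: The sign of one term was flipped: the term exp(x)*cos(x) was incorrectly written as -exp(x)*cos(x)
The later steps are derived from this incorrect expression, so the error originates in Step 2.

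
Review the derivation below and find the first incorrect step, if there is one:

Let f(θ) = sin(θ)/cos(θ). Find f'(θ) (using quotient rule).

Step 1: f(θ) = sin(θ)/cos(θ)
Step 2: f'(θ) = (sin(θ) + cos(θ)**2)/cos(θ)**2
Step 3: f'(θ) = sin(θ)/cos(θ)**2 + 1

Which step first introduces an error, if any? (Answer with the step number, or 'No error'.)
Step 2

Step 2 is incorrect due to a wrong exponent.
The step shows: (sin(θ) + cos(θ)**2)/cos(θ)**2
The correct value should be: (sin(θ)**2 + cos(θ)**2)/cos(θ)**2

Explanation: The exponent 2 on sin(θ) was incorrectly written as 1: the term (sin(θ)**2 + cos(θ)**2)/cos(θ)**2 was incorrectly written as (sin(θ) + cos(θ)**2)/cos(θ)**2
The later steps are derived from this incorrect expression, so the error originates in Step 2.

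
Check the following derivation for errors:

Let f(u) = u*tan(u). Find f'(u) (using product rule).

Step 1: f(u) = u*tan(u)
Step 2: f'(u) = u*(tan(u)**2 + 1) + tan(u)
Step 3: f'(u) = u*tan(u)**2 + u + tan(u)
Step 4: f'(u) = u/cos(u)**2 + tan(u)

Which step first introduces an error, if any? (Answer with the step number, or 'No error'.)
No error

All steps in this derivation are correct.
The final answer f'(u) = u/cos(u)**2 + tan(u) is valid.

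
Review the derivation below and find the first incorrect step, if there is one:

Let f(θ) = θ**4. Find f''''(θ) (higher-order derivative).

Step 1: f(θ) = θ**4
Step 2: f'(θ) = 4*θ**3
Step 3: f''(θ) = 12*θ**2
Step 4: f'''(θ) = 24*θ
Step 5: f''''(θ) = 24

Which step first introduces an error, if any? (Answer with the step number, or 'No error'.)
No error

All steps in this derivation are correct.
The final answer f''''(θ) = 24 is valid.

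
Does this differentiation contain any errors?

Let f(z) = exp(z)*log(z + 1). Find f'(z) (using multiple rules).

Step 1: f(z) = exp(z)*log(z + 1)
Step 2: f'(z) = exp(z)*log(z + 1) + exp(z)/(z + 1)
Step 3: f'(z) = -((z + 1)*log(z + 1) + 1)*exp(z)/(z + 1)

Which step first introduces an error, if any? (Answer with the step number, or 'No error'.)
Step 3

Step 3 is incorrect due to a sign flip.
The step shows: -((z + 1)*log(z + 1) + 1)*exp(z)/(z + 1)
The correct value should be: ((z + 1)*log(z + 1) + 1)*exp(z)/(z + 1)

Explanation: The sign of the whole expression was flipped: the term ((z + 1)*log(z + 1) + 1)*exp(z)/(z + 1) was incorrectly written as -((z + 1)*log(z + 1) + 1)*exp(z)/(z + 1)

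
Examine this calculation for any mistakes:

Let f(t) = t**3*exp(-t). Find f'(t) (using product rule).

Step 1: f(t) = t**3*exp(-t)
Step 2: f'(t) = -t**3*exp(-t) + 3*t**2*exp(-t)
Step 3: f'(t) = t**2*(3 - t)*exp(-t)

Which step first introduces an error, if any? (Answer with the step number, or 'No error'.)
No error

All steps in this derivation are correct.
The final answer f'(t) = t**2*(3 - t)*exp(-t) is valid.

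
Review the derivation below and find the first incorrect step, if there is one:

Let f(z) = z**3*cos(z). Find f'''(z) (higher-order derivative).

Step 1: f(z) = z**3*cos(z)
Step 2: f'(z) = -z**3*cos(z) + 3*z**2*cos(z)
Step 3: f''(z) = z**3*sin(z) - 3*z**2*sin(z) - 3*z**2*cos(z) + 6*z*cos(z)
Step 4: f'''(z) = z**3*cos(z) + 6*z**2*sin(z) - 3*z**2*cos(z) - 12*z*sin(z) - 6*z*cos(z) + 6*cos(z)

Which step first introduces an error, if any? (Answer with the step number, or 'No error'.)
Step 2

Step 2 is incorrect due to a wrong trig function.
The step shows: -z**3*cos(z) + 3*z**2*cos(z)
The correct value should be: -z**3*sin(z) + 3*z**2*cos(z)

Explanation: sin(z) was incorrectly written as cos(z): the term -z**3*sin(z) was incorrectly written as -z**3*cos(z)
The later steps are derived from this incorrect expression, so the error originates in Step 2.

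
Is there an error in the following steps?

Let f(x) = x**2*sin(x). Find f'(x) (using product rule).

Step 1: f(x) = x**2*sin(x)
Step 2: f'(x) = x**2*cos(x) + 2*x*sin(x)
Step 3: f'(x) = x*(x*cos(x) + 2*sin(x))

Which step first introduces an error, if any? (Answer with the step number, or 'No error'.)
No error

All steps in this derivation are correct.
The final answer f'(x) = x*(x*cos(x) + 2*sin(x)) is valid.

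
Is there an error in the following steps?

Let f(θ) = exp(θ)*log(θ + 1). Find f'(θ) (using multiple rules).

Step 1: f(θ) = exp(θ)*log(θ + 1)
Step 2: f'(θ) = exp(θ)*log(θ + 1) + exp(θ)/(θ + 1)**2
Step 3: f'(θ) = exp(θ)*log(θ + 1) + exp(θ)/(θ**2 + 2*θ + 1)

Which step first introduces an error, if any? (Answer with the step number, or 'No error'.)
Step 2

Step 2 is incorrect due to a wrong exponent.
The step shows: exp(θ)*log(θ + 1) + exp(θ)/(θ + 1)**2
The correct value should be: exp(θ)*log(θ + 1) + exp(θ)/(θ + 1)

Explanation: The exponent -1 on θ + 1 was incorrectly written as -2: the term exp(θ)/(θ + 1) was incorrectly written as exp(θ)/(θ + 1)**2
The later steps are derived from this incorrect expression, so the error originates in Step 2.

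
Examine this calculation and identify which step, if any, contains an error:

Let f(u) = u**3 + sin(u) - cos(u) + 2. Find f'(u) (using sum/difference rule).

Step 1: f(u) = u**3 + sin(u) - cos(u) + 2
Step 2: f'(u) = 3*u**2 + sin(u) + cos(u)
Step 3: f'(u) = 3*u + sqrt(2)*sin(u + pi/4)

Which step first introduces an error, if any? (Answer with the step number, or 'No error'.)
Step 3

Step 3 is incorrect due to a wrong exponent.
The step shows: 3*u + sqrt(2)*sin(u + pi/4)
The correct value should be: 3*u**2 + sqrt(2)*sin(u + pi/4)

Explanation: The exponent 2 on u was incorrectly written as 1: the term 3*u**2 was incorrectly written as 3*u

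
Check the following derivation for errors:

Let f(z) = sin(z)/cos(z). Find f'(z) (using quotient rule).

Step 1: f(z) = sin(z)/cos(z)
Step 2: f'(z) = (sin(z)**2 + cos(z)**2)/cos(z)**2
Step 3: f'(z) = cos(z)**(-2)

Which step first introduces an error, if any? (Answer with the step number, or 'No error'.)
No error

All steps in this derivation are correct.
The final answer f'(z) = cos(z)**(-2) is valid.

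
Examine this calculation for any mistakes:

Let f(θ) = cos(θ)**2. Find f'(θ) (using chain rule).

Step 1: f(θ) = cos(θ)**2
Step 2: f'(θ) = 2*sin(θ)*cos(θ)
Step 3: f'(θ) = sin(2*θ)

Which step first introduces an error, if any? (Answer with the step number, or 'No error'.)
Step 2

Step 2 is incorrect due to a sign flip.
The step shows: 2*sin(θ)*cos(θ)
The correct value should be: -2*sin(θ)*cos(θ)

Explanation: The sign of the whole expression was flipped: the term -2*sin(θ)*cos(θ) was incorrectly written as 2*sin(θ)*cos(θ)
The later steps are derived from this incorrect expression, so the error originates in Step 2.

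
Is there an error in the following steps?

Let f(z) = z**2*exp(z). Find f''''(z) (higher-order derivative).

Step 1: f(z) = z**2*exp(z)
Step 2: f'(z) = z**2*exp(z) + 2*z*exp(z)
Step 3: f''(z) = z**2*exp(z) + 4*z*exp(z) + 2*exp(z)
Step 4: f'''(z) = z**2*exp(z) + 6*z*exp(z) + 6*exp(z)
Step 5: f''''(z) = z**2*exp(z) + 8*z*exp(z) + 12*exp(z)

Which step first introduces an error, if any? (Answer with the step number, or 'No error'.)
No error

All steps in this derivation are correct.
The final answer f''''(z) = z**2*exp(z) + 8*z*exp(z) + 12*exp(z) is valid.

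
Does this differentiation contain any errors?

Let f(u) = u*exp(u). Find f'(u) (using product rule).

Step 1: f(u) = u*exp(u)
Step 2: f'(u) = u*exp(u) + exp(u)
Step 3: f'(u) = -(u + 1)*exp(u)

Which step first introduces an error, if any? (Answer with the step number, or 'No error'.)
Step 3

Step 3 is incorrect due to a sign flip.
The step shows: -(u + 1)*exp(u)
The correct value should be: (u + 1)*exp(u)

Explanation: The sign of the whole expression was flipped: the term (u + 1)*exp(u) was incorrectly written as -(u + 1)*exp(u)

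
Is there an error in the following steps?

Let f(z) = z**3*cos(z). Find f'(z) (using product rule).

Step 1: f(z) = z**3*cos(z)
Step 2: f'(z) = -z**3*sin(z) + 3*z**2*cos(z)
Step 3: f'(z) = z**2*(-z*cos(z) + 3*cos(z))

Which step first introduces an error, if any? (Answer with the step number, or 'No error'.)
Step 3

Step 3 is incorrect due to a wrong trig function.
The step shows: z**2*(-z*cos(z) + 3*cos(z))
The correct value should be: z**2*(-z*sin(z) + 3*cos(z))

Explanation: sin(z) was incorrectly written as cos(z): the term z**2*(-z*sin(z) + 3*cos(z)) was incorrectly written as z**2*(-z*cos(z) + 3*cos(z))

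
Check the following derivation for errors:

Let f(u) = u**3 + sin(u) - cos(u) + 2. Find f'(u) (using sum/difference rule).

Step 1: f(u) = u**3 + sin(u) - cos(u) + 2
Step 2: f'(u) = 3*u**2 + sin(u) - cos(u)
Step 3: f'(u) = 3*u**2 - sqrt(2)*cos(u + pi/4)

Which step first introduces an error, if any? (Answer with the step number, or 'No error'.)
Step 2

Step 2 is incorrect due to a sign flip.
The step shows: 3*u**2 + sin(u) - cos(u)
The correct value should be: 3*u**2 + sin(u) + cos(u)

Explanation: The sign of one term was flipped: the term cos(u) was incorrectly written as -cos(u)
The later steps are derived from this incorrect expression, so the error originates in Step 2.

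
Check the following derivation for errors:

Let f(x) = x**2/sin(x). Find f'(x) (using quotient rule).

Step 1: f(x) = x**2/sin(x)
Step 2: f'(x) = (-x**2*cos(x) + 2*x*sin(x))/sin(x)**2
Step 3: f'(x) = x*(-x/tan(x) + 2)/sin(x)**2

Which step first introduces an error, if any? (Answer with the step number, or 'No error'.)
Step 3

Step 3 is incorrect due to a wrong exponent.
The step shows: x*(-x/tan(x) + 2)/sin(x)**2
The correct value should be: x*(-x/tan(x) + 2)/sin(x)

Explanation: The exponent -1 on sin(x) was incorrectly written as -2: the term x*(-x/tan(x) + 2)/sin(x) was incorrectly written as x*(-x/tan(x) + 2)/sin(x)**2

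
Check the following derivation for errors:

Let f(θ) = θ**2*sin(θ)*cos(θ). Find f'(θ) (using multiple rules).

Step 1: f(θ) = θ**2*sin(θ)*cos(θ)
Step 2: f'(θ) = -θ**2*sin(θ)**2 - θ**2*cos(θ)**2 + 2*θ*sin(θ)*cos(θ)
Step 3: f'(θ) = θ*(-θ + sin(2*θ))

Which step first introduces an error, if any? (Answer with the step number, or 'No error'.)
Step 2

Step 2 is incorrect due to a sign flip.
The step shows: -θ**2*sin(θ)**2 - θ**2*cos(θ)**2 + 2*θ*sin(θ)*cos(θ)
The correct value should be: -θ**2*sin(θ)**2 + θ**2*cos(θ)**2 + 2*θ*sin(θ)*cos(θ)

Explanation: The sign of one term was flipped: the term θ**2*cos(θ)**2 was incorrectly written as -θ**2*cos(θ)**2
The later steps are derived from this incorrect expression, so the error originates in Step 2.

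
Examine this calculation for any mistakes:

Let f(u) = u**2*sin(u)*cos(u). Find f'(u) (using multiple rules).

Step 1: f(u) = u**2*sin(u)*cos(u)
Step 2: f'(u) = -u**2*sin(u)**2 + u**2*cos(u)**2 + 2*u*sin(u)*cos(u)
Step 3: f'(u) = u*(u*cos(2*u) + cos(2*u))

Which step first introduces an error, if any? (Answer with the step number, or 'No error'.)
Step 3

Step 3 is incorrect due to a wrong trig function.
The step shows: u*(u*cos(2*u) + cos(2*u))
The correct value should be: u*(u*cos(2*u) + sin(2*u))

Explanation: sin(2*u) was incorrectly written as cos(2*u): the term u*(u*cos(2*u) + sin(2*u)) was incorrectly written as u*(u*cos(2*u) + cos(2*u))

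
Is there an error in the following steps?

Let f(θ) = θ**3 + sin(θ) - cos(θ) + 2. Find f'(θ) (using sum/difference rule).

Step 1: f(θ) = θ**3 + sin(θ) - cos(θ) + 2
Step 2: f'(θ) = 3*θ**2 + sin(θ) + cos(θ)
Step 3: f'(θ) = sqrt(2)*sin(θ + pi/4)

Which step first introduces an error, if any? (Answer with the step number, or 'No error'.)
Step 3

Step 3 is incorrect due to a dropped term.
The step shows: sqrt(2)*sin(θ + pi/4)
The correct value should be: 3*θ**2 + sqrt(2)*sin(θ + pi/4)

Explanation: A term was dropped: the term 3*θ**2 was incorrectly omitted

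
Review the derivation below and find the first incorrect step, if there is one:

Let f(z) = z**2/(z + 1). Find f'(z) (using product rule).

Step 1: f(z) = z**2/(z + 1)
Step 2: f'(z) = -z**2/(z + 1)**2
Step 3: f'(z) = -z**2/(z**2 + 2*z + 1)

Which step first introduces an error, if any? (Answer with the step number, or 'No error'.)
Step 2

Step 2 is incorrect due to a dropped term.
The step shows: -z**2/(z + 1)**2
The correct value should be: -z**2/(z + 1)**2 + 2*z/(z + 1)

Explanation: A term was dropped: the term 2*z/(z + 1) was incorrectly omitted
The later steps are derived from this incorrect expression, so the error originates in Step 2.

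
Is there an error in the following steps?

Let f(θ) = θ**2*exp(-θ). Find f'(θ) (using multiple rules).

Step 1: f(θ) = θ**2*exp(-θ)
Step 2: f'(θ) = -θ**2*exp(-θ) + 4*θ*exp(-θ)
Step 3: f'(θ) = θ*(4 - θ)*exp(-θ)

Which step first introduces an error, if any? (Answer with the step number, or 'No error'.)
Step 2

Step 2 is incorrect due to a wrong coefficient.
The step shows: -θ**2*exp(-θ) + 4*θ*exp(-θ)
The correct value should be: -θ**2*exp(-θ) + 2*θ*exp(-θ)

Explanation: The coefficient 2 was incorrectly written as 4: the term 2*θ*exp(-θ) was incorrectly written as 4*θ*exp(-θ)
The later steps are derived from this incorrect expression, so the error originates in Step 2.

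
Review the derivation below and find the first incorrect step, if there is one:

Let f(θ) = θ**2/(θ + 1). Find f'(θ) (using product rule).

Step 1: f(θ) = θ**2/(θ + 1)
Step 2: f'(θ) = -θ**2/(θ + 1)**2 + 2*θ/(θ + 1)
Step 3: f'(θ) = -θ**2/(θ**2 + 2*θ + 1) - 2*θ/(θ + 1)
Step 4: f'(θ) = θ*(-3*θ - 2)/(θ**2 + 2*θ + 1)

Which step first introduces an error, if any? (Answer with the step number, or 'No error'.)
Step 3

Step 3 is incorrect due to a sign flip.
The step shows: -θ**2/(θ**2 + 2*θ + 1) - 2*θ/(θ + 1)
The correct value should be: -θ**2/(θ**2 + 2*θ + 1) + 2*θ/(θ + 1)

Explanation: The sign of one term was flipped: the term 2*θ/(θ + 1) was incorrectly written as -2*θ/(θ + 1)
The later steps are derived from this incorrect expression, so the error originates in Step 3.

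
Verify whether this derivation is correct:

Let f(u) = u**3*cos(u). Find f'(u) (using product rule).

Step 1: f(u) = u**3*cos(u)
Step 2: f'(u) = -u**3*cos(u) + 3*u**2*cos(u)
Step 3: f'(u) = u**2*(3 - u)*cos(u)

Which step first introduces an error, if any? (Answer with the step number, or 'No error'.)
Step 2

Step 2 is incorrect due to a wrong trig function.
The step shows: -u**3*cos(u) + 3*u**2*cos(u)
The correct value should be: -u**3*sin(u) + 3*u**2*cos(u)

Explanation: sin(u) was incorrectly written as cos(u): the term -u**3*sin(u) was incorrectly written as -u**3*cos(u)
The later steps are derived from this incorrect expression, so the error originates in Step 2.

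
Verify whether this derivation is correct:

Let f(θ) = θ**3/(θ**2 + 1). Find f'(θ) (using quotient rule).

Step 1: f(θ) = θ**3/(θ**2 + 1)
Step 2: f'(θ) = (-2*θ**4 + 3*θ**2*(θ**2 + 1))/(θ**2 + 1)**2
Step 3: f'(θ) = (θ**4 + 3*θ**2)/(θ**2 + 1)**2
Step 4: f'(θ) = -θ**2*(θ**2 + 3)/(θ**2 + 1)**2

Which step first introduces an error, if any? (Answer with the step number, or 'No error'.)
Step 4

Step 4 is incorrect due to a sign flip.
The step shows: -θ**2*(θ**2 + 3)/(θ**2 + 1)**2
The correct value should be: θ**2*(θ**2 + 3)/(θ**2 + 1)**2

Explanation: The sign of the whole expression was flipped: the term θ**2*(θ**2 + 3)/(θ**2 + 1)**2 was incorrectly written as -θ**2*(θ**2 + 3)/(θ**2 + 1)**2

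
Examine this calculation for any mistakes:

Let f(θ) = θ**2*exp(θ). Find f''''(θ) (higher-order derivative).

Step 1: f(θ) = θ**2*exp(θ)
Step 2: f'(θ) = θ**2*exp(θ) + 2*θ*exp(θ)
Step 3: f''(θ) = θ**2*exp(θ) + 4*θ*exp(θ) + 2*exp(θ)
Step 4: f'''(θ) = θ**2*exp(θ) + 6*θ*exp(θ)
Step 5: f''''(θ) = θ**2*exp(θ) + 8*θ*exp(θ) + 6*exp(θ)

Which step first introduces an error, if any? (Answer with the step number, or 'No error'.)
Step 4

Step 4 is incorrect due to a dropped term.
The step shows: θ**2*exp(θ) + 6*θ*exp(θ)
The correct value should be: θ**2*exp(θ) + 6*θ*exp(θ) + 6*exp(θ)

Explanation: A term was dropped: the term 6*exp(θ) was incorrectly omitted
The later steps are derived from this incorrect expression, so the error originates in Step 4.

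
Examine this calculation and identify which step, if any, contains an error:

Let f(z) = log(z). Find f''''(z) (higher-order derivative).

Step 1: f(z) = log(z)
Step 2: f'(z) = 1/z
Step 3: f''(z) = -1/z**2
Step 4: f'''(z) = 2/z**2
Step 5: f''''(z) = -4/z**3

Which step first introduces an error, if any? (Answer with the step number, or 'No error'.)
Step 4

Step 4 is incorrect due to a wrong exponent.
The step shows: 2/z**2
The correct value should be: 2/z**3

Explanation: The exponent -3 on z was incorrectly written as -2: the term 2/z**3 was incorrectly written as 2/z**2
The later steps are derived from this incorrect expression, so the error originates in Step 4.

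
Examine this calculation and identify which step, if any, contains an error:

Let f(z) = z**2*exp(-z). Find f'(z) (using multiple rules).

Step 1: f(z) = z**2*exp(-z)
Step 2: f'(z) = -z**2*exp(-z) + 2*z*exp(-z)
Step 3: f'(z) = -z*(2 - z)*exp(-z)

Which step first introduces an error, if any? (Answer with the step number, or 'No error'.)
Step 3

Step 3 is incorrect due to a sign flip.
The step shows: -z*(2 - z)*exp(-z)
The correct value should be: z*(2 - z)*exp(-z)

Explanation: The sign of the whole expression was flipped: the term z*(2 - z)*exp(-z) was incorrectly written as -z*(2 - z)*exp(-z)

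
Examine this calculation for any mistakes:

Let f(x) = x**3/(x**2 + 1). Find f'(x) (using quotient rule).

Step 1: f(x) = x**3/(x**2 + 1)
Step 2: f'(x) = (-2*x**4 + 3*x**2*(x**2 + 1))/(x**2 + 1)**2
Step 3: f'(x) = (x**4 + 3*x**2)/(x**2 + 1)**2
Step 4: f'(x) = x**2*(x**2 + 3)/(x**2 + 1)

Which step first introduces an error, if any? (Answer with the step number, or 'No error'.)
Step 4

Step 4 is incorrect due to a wrong exponent.
The step shows: x**2*(x**2 + 3)/(x**2 + 1)
The correct value should be: x**2*(x**2 + 3)/(x**2 + 1)**2

Explanation: The exponent -2 on x**2 + 1 was incorrectly written as -1: the term x**2*(x**2 + 3)/(x**2 + 1)**2 was incorrectly written as x**2*(x**2 + 3)/(x**2 + 1)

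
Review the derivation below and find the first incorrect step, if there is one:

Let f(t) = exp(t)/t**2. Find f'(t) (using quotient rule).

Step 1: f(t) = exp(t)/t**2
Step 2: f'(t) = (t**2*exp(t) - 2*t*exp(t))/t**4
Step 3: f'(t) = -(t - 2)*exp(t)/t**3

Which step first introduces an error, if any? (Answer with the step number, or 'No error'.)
Step 3

Step 3 is incorrect due to a sign flip.
The step shows: -(t - 2)*exp(t)/t**3
The correct value should be: (t - 2)*exp(t)/t**3

Explanation: The sign of the whole expression was flipped: the term (t - 2)*exp(t)/t**3 was incorrectly written as -(t - 2)*exp(t)/t**3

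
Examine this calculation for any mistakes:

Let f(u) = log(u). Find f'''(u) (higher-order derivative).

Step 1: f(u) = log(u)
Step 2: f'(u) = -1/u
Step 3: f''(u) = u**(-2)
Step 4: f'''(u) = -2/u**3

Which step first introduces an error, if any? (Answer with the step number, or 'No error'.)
Step 2

Step 2 is incorrect due to a sign flip.
The step shows: -1/u
The correct value should be: 1/u

Explanation: The sign of the whole expression was flipped: the term 1/u was incorrectly written as -1/u
The later steps are derived from this incorrect expression, so the error originates in Step 2.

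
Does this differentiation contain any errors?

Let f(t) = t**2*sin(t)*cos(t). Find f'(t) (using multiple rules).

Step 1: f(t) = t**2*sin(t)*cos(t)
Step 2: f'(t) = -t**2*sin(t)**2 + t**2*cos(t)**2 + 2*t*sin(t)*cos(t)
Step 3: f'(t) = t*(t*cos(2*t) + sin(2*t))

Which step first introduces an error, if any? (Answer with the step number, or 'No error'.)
No error

All steps in this derivation are correct.
The final answer f'(t) = t*(t*cos(2*t) + sin(2*t)) is valid.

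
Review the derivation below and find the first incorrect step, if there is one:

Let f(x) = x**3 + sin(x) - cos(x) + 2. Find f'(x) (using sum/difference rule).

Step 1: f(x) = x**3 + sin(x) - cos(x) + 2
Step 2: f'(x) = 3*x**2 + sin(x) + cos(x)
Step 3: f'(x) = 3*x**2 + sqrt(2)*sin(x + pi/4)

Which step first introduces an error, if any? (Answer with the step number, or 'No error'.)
No error

All steps in this derivation are correct.
The final answer f'(x) = 3*x**2 + sqrt(2)*sin(x + pi/4) is valid.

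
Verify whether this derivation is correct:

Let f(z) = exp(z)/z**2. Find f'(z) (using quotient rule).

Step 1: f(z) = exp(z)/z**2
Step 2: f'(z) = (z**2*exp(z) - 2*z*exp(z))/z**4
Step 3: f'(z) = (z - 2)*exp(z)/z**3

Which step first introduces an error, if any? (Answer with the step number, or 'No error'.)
No error

All steps in this derivation are correct.
The final answer f'(z) = (z - 2)*exp(z)/z**3 is valid.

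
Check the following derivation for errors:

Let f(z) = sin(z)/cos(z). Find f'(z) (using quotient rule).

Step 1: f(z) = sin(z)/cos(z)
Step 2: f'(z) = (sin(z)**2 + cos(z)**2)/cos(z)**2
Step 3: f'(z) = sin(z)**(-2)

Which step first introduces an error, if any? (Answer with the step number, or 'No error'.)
Step 3

Step 3 is incorrect due to a wrong trig function.
The step shows: sin(z)**(-2)
The correct value should be: cos(z)**(-2)

Explanation: cos(z) was incorrectly written as sin(z): the term cos(z)**(-2) was incorrectly written as sin(z)**(-2)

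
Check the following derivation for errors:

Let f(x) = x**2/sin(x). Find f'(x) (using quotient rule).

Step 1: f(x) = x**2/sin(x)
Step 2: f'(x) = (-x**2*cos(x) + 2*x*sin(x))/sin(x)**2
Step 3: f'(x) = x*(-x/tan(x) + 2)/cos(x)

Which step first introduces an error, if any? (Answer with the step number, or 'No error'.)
Step 3

Step 3 is incorrect due to a wrong trig function.
The step shows: x*(-x/tan(x) + 2)/cos(x)
The correct value should be: x*(-x/tan(x) + 2)/sin(x)

Explanation: sin(x) was incorrectly written as cos(x): the term x*(-x/tan(x) + 2)/sin(x) was incorrectly written as x*(-x/tan(x) + 2)/cos(x)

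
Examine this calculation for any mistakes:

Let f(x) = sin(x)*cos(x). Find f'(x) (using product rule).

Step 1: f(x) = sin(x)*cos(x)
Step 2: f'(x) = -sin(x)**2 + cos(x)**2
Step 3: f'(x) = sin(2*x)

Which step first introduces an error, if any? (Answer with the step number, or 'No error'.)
Step 3

Step 3 is incorrect due to a wrong trig function.
The step shows: sin(2*x)
The correct value should be: cos(2*x)

Explanation: cos(2*x) was incorrectly written as sin(2*x): the term cos(2*x) was incorrectly written as sin(2*x)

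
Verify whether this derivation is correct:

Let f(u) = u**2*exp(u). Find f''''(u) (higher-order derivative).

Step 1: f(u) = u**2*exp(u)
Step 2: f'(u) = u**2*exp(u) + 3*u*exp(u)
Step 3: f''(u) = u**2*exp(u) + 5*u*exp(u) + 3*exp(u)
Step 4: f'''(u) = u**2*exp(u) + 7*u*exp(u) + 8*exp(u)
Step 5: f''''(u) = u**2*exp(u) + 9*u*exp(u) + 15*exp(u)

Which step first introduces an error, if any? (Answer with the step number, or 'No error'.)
Step 2

Step 2 is incorrect due to a wrong coefficient.
The step shows: u**2*exp(u) + 3*u*exp(u)
The correct value should be: u**2*exp(u) + 2*u*exp(u)

Explanation: The coefficient 2 was incorrectly written as 3: the term 2*u*exp(u) was incorrectly written as 3*u*exp(u)
The later steps are derived from this incorrect expression, so the error originates in Step 2.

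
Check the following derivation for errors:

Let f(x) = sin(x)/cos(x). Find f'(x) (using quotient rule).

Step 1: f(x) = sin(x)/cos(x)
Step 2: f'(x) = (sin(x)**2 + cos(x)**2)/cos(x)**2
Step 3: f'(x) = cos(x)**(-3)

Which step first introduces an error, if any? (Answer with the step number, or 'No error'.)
Step 3

Step 3 is incorrect due to a wrong exponent.
The step shows: cos(x)**(-3)
The correct value should be: cos(x)**(-2)

Explanation: The exponent -2 on cos(x) was incorrectly written as -3: the term cos(x)**(-2) was incorrectly written as cos(x)**(-3)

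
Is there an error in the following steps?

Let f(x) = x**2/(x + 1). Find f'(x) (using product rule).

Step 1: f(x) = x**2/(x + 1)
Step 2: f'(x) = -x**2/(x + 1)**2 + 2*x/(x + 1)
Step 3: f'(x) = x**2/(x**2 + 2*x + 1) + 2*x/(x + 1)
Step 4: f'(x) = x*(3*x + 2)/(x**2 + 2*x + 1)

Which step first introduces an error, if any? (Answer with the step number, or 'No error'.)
Step 3

Step 3 is incorrect due to a sign flip.
The step shows: x**2/(x**2 + 2*x + 1) + 2*x/(x + 1)
The correct value should be: -x**2/(x**2 + 2*x + 1) + 2*x/(x + 1)

Explanation: The sign of one term was flipped: the term -x**2/(x**2 + 2*x + 1) was incorrectly written as x**2/(x**2 + 2*x + 1)
The later steps are derived from this incorrect expression, so the error originates in Step 3.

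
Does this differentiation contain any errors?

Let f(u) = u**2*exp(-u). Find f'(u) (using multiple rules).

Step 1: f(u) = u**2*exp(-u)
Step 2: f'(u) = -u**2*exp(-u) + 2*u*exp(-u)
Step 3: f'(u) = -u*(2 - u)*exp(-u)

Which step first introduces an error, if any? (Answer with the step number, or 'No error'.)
Step 3

Step 3 is incorrect due to a sign flip.
The step shows: -u*(2 - u)*exp(-u)
The correct value should be: u*(2 - u)*exp(-u)

Explanation: The sign of the whole expression was flipped: the term u*(2 - u)*exp(-u) was incorrectly written as -u*(2 - u)*exp(-u)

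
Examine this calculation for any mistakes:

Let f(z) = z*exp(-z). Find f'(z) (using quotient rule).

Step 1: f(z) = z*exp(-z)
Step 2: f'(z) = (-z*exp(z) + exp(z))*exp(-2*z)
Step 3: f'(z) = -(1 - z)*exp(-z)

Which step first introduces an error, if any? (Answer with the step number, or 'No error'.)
Step 3

Step 3 is incorrect due to a sign flip.
The step shows: -(1 - z)*exp(-z)
The correct value should be: (1 - z)*exp(-z)

Explanation: The sign of the whole expression was flipped: the term (1 - z)*exp(-z) was incorrectly written as -(1 - z)*exp(-z)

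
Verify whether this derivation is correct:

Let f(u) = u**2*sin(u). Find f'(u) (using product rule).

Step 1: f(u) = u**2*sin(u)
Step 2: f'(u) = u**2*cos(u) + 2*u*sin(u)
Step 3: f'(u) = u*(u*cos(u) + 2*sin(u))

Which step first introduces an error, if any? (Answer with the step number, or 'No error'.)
No error

All steps in this derivation are correct.
The final answer f'(u) = u*(u*cos(u) + 2*sin(u)) is valid.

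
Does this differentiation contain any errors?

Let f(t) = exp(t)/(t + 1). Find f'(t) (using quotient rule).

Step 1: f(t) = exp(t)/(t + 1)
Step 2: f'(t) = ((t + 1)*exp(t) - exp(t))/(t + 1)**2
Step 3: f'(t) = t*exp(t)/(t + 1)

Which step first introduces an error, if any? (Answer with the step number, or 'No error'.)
Step 3

Step 3 is incorrect due to a wrong exponent.
The step shows: t*exp(t)/(t + 1)
The correct value should be: t*exp(t)/(t + 1)**2

Explanation: The exponent -2 on t + 1 was incorrectly written as -1: the term t*exp(t)/(t + 1)**2 was incorrectly written as t*exp(t)/(t + 1)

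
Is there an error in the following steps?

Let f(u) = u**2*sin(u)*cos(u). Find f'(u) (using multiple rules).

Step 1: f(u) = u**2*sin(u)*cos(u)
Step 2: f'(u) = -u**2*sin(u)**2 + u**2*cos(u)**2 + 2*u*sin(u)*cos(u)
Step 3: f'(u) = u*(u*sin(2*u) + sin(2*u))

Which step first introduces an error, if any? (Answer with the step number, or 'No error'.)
Step 3

Step 3 is incorrect due to a wrong trig function.
The step shows: u*(u*sin(2*u) + sin(2*u))
The correct value should be: u*(u*cos(2*u) + sin(2*u))

Explanation: cos(2*u) was incorrectly written as sin(2*u): the term u*(u*cos(2*u) + sin(2*u)) was incorrectly written as u*(u*sin(2*u) + sin(2*u))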